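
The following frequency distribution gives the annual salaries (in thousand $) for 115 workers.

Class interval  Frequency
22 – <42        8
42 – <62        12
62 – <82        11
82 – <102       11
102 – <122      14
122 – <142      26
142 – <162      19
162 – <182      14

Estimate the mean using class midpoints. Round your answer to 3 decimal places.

Midpoints: 32, 52, 72, 92, 112, 132, 152, 172
Σfm = 8×32 + 12×52 + 11×72 + 11×92 + 14×112 + 26×132 + 19×152 + 14×172 = 12980
n = Σf = 115
Mean = 12980 / 115 = 112.8696

112.870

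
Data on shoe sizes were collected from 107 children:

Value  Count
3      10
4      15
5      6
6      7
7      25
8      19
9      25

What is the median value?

Cumulative frequencies: 10, 25, 31, 38, 63, 82, 107
n = 107, so the median is the value in position (n+1)/2 = 54.
Position 54 falls at value 7.

7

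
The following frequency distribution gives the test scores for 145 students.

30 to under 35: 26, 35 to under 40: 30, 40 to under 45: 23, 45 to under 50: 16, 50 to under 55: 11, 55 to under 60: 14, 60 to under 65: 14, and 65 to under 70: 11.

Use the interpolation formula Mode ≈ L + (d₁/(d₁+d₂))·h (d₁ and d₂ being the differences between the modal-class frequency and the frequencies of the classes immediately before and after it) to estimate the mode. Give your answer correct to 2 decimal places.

36.82

Modal class: 35 to under 40 (highest frequency 30).
d₁ = 30 − 26 = 4, d₂ = 30 − 23 = 7
Mode ≈ 35 + (4/(4+7)) × 5 = 35 + 1.8182 = 36.8182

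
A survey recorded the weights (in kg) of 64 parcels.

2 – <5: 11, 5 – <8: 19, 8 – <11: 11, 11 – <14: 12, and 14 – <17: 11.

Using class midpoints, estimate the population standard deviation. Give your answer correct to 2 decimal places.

4.08

Midpoints: 3.5, 6.5, 9.5, 12.5, 15.5
n = 64, Σfm = 587, mean = 9.1719
Σfm² = 6448
Σf(m − x̄)² = Σfm² − (Σfm)²/n = 6448 − 587²/64 = 1064.1094
Population variance = 1064.1094 / 64 = 16.6267
Standard deviation = √16.6267 = 4.0776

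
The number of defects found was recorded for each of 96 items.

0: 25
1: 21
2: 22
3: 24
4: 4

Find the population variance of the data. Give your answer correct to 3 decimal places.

1.512

Values: 0, 1, 2, 3, 4
n = 96, Σfx = 153, mean = 1.5938
Σfx² = 389
Σf(x − x̄)² = Σfx² − (Σfx)²/n = 389 − 153²/96 = 145.1562
Population variance = 145.1562 / 96 = 1.5120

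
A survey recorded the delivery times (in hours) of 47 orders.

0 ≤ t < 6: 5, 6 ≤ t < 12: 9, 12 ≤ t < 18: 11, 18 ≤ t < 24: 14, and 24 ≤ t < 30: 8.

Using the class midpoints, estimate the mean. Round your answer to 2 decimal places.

16.40

Midpoints: 3, 9, 15, 21, 27
Σfm = 5×3 + 9×9 + 11×15 + 14×21 + 8×27 = 771
n = Σf = 47
Mean = 771 / 47 = 16.4043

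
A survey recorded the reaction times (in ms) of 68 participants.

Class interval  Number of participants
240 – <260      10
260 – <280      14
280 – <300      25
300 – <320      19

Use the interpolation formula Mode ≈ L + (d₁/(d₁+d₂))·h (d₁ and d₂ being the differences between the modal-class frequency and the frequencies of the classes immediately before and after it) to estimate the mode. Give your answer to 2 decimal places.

292.94

Modal class: 280 – <300 (highest frequency 25).
d₁ = 25 − 14 = 11, d₂ = 25 − 19 = 6
Mode ≈ 280 + (11/(11+6)) × 20 = 280 + 12.9412 = 292.9412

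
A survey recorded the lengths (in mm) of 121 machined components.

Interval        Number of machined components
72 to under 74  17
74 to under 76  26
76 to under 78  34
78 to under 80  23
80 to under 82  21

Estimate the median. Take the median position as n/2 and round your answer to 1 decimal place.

Cumulative frequencies: 17, 43, 77, 100, 121
n = 121; position = n/2 = 60.5.
This falls in the class 76 to under 78: L = 76, F = 43, f = 34, h = 2.
Median ≈ 76 + ((60.5 − 43) / 34) × 2 = 77.0294

77.0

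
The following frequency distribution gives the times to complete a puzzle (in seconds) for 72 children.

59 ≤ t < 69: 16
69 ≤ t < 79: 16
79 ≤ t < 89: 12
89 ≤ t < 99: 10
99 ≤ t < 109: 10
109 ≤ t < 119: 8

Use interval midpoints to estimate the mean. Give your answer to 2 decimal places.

84.83

Midpoints: 64, 74, 84, 94, 104, 114
Σfm = 16×64 + 16×74 + 12×84 + 10×94 + 10×104 + 8×114 = 6108
n = Σf = 72
Mean = 6108 / 72 = 84.8333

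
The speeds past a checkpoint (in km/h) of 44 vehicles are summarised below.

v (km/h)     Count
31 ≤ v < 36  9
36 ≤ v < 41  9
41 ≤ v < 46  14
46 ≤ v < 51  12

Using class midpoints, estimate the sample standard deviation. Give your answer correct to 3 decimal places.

5.492

Midpoints: 33.5, 38.5, 43.5, 48.5
n = 44, Σfm = 1839, mean = 41.7955
Σfm² = 78159
Σf(m − x̄)² = Σfm² − (Σfm)²/n = 78159 − 1839²/44 = 1297.1591
Sample variance = 1297.1591 / 43 = 30.1665
Standard deviation = √30.1665 = 5.4924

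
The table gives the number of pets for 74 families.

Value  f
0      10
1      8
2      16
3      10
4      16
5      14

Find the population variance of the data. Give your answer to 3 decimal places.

2.779

Values: 0, 1, 2, 3, 4, 5
n = 74, Σfx = 204, mean = 2.7568
Σfx² = 768
Σf(x − x̄)² = Σfx² − (Σfx)²/n = 768 − 204²/74 = 205.6216
Population variance = 205.6216 / 74 = 2.7787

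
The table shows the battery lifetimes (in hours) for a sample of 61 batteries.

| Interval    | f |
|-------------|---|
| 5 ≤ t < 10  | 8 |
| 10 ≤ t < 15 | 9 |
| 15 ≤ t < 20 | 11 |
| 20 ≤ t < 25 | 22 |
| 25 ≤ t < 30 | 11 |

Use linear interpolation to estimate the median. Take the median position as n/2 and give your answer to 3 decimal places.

20.568

Cumulative frequencies: 8, 17, 28, 50, 61
n = 61; position = n/2 = 30.5.
This falls in the class 20 ≤ t < 25: L = 20, F = 28, f = 22, h = 5.
Median ≈ 20 + ((30.5 − 28) / 22) × 5 = 20.5682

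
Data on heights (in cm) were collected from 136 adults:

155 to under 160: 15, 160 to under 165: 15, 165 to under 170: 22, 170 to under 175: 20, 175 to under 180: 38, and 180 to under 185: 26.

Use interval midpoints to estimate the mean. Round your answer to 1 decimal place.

172.2

Midpoints: 157.5, 162.5, 167.5, 172.5, 177.5, 182.5
Σfm = 15×157.5 + 15×162.5 + 22×167.5 + 20×172.5 + 38×177.5 + 26×182.5 = 23425
n = Σf = 136
Mean = 23425 / 136 = 172.2426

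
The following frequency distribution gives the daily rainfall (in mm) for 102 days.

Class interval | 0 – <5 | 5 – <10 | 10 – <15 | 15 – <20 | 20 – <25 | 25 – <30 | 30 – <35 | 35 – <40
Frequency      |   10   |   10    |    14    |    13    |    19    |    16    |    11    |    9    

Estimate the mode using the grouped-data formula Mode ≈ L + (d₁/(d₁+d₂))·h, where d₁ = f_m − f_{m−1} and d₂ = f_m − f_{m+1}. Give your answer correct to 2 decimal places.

23.33

Modal class: 20 – <25 (highest frequency 19).
d₁ = 19 − 13 = 6, d₂ = 19 − 16 = 3
Mode ≈ 20 + (6/(6+3)) × 5 = 20 + 3.3333 = 23.3333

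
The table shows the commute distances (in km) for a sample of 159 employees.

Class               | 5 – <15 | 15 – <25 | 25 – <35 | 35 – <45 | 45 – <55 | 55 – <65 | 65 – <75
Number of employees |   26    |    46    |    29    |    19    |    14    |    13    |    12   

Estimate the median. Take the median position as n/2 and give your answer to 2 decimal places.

Cumulative frequencies: 26, 72, 101, 120, 134, 147, 159
n = 159; position = n/2 = 79.5.
This falls in the class 25 – <35: L = 25, F = 72, f = 29, h = 10.
Median ≈ 25 + ((79.5 − 72) / 29) × 10 = 27.5862

27.59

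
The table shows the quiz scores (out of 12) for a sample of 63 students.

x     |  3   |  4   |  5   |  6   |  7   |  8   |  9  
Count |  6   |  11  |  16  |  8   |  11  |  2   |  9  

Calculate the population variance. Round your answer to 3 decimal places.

Values: 3, 4, 5, 6, 7, 8, 9
n = 63, Σfx = 364, mean = 5.7778
Σfx² = 2314
Σf(x − x̄)² = Σfx² − (Σfx)²/n = 2314 − 364²/63 = 210.8889
Population variance = 210.8889 / 63 = 3.3474

3.347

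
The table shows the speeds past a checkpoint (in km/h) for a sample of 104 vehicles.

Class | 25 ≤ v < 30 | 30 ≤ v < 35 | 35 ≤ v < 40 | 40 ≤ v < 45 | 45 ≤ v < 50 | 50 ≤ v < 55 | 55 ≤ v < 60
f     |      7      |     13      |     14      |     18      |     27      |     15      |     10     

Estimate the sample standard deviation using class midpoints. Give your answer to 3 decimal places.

8.526

Midpoints: 27.5, 32.5, 37.5, 42.5, 47.5, 52.5, 57.5
n = 104, Σfm = 4550, mean = 43.7500
Σfm² = 206550
Σf(m − x̄)² = Σfm² − (Σfm)²/n = 206550 − 4550²/104 = 7487.5000
Sample variance = 7487.5000 / 103 = 72.6942
Standard deviation = √72.6942 = 8.5261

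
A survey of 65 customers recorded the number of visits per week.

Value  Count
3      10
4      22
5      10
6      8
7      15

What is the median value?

Cumulative frequencies: 10, 32, 42, 50, 65
n = 65, so the median is the value in position (n+1)/2 = 33.
Position 33 falls at value 5.

5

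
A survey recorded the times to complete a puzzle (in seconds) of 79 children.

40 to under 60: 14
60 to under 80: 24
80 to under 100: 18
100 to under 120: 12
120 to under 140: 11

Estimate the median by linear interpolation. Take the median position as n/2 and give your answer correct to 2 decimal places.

Cumulative frequencies: 14, 38, 56, 68, 79
n = 79; position = n/2 = 39.5.
This falls in the class 80 to under 100: L = 80, F = 38, f = 18, h = 20.
Median ≈ 80 + ((39.5 − 38) / 18) × 20 = 81.6667

81.67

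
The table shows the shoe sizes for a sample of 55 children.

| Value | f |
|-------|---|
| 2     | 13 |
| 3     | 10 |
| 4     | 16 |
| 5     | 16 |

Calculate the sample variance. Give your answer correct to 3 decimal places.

1.310

Values: 2, 3, 4, 5
n = 55, Σfx = 200, mean = 3.6364
Σfx² = 798
Σf(x − x̄)² = Σfx² − (Σfx)²/n = 798 − 200²/55 = 70.7273
Sample variance = 70.7273 / 54 = 1.3098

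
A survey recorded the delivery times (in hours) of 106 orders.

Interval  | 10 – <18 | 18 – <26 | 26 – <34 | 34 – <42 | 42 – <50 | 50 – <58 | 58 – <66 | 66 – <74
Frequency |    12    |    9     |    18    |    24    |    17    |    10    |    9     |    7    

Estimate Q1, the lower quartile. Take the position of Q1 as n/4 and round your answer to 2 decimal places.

28.44

Cumulative frequencies: 12, 21, 39, 63, 80, 90, 99, 106
n = 106; position = n/4 = 26.5.
This falls in the class 26 – <34: L = 26, F = 21, f = 18, h = 8.
Lower quartile ≈ 26 + ((26.5 − 21) / 18) × 8 = 28.4444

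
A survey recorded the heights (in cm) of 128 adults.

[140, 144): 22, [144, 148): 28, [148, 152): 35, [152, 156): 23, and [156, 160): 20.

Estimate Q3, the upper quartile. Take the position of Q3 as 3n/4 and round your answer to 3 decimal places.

153.913

Cumulative frequencies: 22, 50, 85, 108, 128
n = 128; position = 3n/4 = 96.
This falls in the class [152, 156): L = 152, F = 85, f = 23, h = 4.
Upper quartile ≈ 152 + ((96 − 85) / 23) × 4 = 153.9130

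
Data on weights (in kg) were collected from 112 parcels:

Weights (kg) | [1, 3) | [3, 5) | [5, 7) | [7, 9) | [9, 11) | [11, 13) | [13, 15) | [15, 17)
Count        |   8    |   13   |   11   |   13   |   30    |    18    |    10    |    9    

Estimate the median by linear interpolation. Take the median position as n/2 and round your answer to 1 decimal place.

Cumulative frequencies: 8, 21, 32, 45, 75, 93, 103, 112
n = 112; position = n/2 = 56.
This falls in the class [9, 11): L = 9, F = 45, f = 30, h = 2.
Median ≈ 9 + ((56 − 45) / 30) × 2 = 9.7333

9.7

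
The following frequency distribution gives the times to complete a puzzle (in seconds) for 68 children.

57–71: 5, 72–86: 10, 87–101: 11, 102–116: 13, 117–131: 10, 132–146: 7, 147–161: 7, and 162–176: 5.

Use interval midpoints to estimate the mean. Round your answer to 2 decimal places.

Midpoints: 64, 79, 94, 109, 124, 139, 154, 169
Σfm = 5×64 + 10×79 + 11×94 + 13×109 + 10×124 + 7×139 + 7×154 + 5×169 = 7697
n = Σf = 68
Mean = 7697 / 68 = 113.1912

113.19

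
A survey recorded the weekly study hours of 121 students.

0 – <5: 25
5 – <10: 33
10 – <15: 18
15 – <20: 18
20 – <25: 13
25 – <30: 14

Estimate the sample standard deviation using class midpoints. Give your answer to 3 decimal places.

8.278

Midpoints: 2.5, 7.5, 12.5, 17.5, 22.5, 27.5
n = 121, Σfm = 1527.5, mean = 12.6240
Σfm² = 27506.25
Σf(m − x̄)² = Σfm² − (Σfm)²/n = 27506.25 − 1527.5²/121 = 8223.1405
Sample variance = 8223.1405 / 120 = 68.5262
Standard deviation = √68.5262 = 8.2781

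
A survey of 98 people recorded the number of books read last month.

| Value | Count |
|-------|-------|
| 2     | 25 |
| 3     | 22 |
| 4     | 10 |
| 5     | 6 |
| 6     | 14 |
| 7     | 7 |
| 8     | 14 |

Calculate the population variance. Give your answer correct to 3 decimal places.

4.648

Values: 2, 3, 4, 5, 6, 7, 8
n = 98, Σfx = 431, mean = 4.3980
Σfx² = 2351
Σf(x − x̄)² = Σfx² − (Σfx)²/n = 2351 − 431²/98 = 455.4796
Population variance = 455.4796 / 98 = 4.6478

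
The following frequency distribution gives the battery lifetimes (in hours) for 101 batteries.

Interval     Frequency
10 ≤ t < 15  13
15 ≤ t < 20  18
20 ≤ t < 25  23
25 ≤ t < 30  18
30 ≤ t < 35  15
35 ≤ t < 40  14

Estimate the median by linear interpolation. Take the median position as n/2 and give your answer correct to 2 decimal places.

24.24

Cumulative frequencies: 13, 31, 54, 72, 87, 101
n = 101; position = n/2 = 50.5.
This falls in the class 20 ≤ t < 25: L = 20, F = 31, f = 23, h = 5.
Median ≈ 20 + ((50.5 − 31) / 23) × 5 = 24.2391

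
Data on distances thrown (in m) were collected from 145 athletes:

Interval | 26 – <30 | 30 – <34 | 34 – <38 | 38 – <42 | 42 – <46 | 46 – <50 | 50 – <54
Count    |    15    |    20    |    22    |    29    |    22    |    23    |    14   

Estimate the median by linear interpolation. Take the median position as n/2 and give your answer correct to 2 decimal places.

Cumulative frequencies: 15, 35, 57, 86, 108, 131, 145
n = 145; position = n/2 = 72.5.
This falls in the class 38 – <42: L = 38, F = 57, f = 29, h = 4.
Median ≈ 38 + ((72.5 − 57) / 29) × 4 = 40.1379

40.14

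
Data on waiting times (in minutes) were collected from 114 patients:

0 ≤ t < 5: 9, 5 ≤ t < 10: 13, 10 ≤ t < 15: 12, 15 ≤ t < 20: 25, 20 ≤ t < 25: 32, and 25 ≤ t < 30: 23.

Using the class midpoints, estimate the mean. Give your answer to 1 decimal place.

Midpoints: 2.5, 7.5, 12.5, 17.5, 22.5, 27.5
Σfm = 9×2.5 + 13×7.5 + 12×12.5 + 25×17.5 + 32×22.5 + 23×27.5 = 2060
n = Σf = 114
Mean = 2060 / 114 = 18.0702

18.1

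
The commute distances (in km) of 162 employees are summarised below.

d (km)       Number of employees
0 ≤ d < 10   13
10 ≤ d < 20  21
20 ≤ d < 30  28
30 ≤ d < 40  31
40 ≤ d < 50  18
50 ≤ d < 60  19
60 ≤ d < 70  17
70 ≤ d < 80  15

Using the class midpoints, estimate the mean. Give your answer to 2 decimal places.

Midpoints: 5, 15, 25, 35, 45, 55, 65, 75
Σfm = 13×5 + 21×15 + 28×25 + 31×35 + 18×45 + 19×55 + 17×65 + 15×75 = 6250
n = Σf = 162
Mean = 6250 / 162 = 38.5802

38.58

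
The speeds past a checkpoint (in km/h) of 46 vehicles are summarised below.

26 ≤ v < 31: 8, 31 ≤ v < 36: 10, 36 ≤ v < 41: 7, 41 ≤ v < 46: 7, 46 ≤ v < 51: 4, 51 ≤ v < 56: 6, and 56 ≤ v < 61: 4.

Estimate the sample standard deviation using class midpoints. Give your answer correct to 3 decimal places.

Midpoints: 28.5, 33.5, 38.5, 43.5, 48.5, 53.5, 58.5
n = 46, Σfm = 1886, mean = 41.0000
Σfm² = 81613.5
Σf(m − x̄)² = Σfm² − (Σfm)²/n = 81613.5 − 1886²/46 = 4287.5000
Sample variance = 4287.5000 / 45 = 95.2778
Standard deviation = √95.2778 = 9.7610

9.761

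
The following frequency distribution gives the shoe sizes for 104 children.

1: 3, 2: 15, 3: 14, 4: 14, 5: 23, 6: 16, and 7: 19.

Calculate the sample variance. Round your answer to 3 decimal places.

3.160

Values: 1, 2, 3, 4, 5, 6, 7
n = 104, Σfx = 475, mean = 4.5673
Σfx² = 2495
Σf(x − x̄)² = Σfx² − (Σfx)²/n = 2495 − 475²/104 = 325.5288
Sample variance = 325.5288 / 103 = 3.1605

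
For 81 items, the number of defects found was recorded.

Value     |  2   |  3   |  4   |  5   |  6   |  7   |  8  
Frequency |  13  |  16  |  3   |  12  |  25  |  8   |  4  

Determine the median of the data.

Cumulative frequencies: 13, 29, 32, 44, 69, 77, 81
n = 81, so the median is the value in position (n+1)/2 = 41.
Position 41 falls at value 5.

5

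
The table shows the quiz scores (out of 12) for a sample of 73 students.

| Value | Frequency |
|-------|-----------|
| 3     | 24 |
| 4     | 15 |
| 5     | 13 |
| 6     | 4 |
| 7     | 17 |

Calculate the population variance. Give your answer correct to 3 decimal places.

Values: 3, 4, 5, 6, 7
n = 73, Σfx = 340, mean = 4.6575
Σfx² = 1758
Σf(x − x̄)² = Σfx² − (Σfx)²/n = 1758 − 340²/73 = 174.4384
Population variance = 174.4384 / 73 = 2.3896

2.390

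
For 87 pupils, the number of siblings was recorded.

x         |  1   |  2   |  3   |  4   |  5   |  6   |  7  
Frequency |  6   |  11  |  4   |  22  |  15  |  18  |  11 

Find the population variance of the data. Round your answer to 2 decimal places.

Values: 1, 2, 3, 4, 5, 6, 7
n = 87, Σfx = 388, mean = 4.4598
Σfx² = 2000
Σf(x − x̄)² = Σfx² − (Σfx)²/n = 2000 − 388²/87 = 269.6092
Population variance = 269.6092 / 87 = 3.0990

3.10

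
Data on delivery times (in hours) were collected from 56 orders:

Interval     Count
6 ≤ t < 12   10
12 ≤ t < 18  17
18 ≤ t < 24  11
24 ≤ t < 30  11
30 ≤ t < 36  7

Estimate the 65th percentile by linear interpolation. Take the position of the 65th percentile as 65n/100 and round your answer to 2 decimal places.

23.13

Cumulative frequencies: 10, 27, 38, 49, 56
n = 56; position = 65n/100 = 36.4.
This falls in the class 18 ≤ t < 24: L = 18, F = 27, f = 11, h = 6.
65th percentile ≈ 18 + ((36.4 − 27) / 11) × 6 = 23.1273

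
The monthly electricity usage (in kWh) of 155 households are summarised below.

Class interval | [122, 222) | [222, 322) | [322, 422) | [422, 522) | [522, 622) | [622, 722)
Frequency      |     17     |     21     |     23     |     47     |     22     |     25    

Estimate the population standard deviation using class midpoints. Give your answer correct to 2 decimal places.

Midpoints: 172, 272, 372, 472, 572, 672
n = 155, Σfm = 68760, mean = 443.6129
Σfm² = 34197920
Σf(m − x̄)² = Σfm² − (Σfm)²/n = 34197920 − 68760²/155 = 3695096.7742
Population variance = 3695096.7742 / 155 = 23839.3340
Standard deviation = √23839.3340 = 154.3999

154.40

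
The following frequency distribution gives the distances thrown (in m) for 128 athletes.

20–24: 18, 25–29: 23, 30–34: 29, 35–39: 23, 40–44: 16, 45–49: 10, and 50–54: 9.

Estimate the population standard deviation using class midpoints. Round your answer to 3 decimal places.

Midpoints: 22, 27, 32, 37, 42, 47, 52
n = 128, Σfm = 4406, mean = 34.4219
Σfm² = 161312
Σf(m − x̄)² = Σfm² − (Σfm)²/n = 161312 − 4406²/128 = 9649.2188
Population variance = 9649.2188 / 128 = 75.3845
Standard deviation = √75.3845 = 8.6824

8.682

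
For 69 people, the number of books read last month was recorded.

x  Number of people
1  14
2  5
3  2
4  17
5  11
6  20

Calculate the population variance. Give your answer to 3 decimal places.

Values: 1, 2, 3, 4, 5, 6
n = 69, Σfx = 273, mean = 3.9565
Σfx² = 1319
Σf(x − x̄)² = Σfx² − (Σfx)²/n = 1319 − 273²/69 = 238.8696
Population variance = 238.8696 / 69 = 3.4619

3.462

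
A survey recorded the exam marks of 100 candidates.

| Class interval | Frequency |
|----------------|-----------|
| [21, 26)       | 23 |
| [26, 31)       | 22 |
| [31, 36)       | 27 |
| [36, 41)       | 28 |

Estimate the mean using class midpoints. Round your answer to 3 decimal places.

Midpoints: 23.5, 28.5, 33.5, 38.5
Σfm = 23×23.5 + 22×28.5 + 27×33.5 + 28×38.5 = 3150
n = Σf = 100
Mean = 3150 / 100 = 31.5000

31.500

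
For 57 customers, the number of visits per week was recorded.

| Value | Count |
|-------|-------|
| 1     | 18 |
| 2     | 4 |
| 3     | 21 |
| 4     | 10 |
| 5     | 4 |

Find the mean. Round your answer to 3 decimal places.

2.614

Values: 1, 2, 3, 4, 5
Σfx = 18×1 + 4×2 + 21×3 + 10×4 + 4×5 = 149
n = Σf = 57
Mean = 149 / 57 = 2.6140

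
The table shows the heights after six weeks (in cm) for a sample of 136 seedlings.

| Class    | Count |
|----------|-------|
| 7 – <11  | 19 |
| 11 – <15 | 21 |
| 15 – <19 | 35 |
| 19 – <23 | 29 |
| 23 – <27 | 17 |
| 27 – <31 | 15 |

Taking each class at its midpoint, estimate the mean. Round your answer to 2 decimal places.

Midpoints: 9, 13, 17, 21, 25, 29
Σfm = 19×9 + 21×13 + 35×17 + 29×21 + 17×25 + 15×29 = 2508
n = Σf = 136
Mean = 2508 / 136 = 18.4412

18.44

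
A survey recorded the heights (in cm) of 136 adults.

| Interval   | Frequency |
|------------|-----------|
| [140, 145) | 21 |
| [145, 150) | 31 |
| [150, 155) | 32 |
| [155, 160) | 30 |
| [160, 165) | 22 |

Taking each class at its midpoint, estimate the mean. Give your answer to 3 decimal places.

Midpoints: 142.5, 147.5, 152.5, 157.5, 162.5
Σfm = 21×142.5 + 31×147.5 + 32×152.5 + 30×157.5 + 22×162.5 = 20745
n = Σf = 136
Mean = 20745 / 136 = 152.5368

152.537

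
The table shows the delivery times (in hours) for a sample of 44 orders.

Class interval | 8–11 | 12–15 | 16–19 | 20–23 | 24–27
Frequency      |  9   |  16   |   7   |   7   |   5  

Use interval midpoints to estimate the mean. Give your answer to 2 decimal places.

Midpoints: 9.5, 13.5, 17.5, 21.5, 25.5
Σfm = 9×9.5 + 16×13.5 + 7×17.5 + 7×21.5 + 5×25.5 = 702
n = Σf = 44
Mean = 702 / 44 = 15.9545

15.95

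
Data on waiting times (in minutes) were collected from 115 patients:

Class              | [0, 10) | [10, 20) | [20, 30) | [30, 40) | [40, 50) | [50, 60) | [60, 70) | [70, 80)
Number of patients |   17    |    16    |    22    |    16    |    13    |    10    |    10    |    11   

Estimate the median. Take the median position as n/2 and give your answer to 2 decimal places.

31.56

Cumulative frequencies: 17, 33, 55, 71, 84, 94, 104, 115
n = 115; position = n/2 = 57.5.
This falls in the class [30, 40): L = 30, F = 55, f = 16, h = 10.
Median ≈ 30 + ((57.5 − 55) / 16) × 10 = 31.5625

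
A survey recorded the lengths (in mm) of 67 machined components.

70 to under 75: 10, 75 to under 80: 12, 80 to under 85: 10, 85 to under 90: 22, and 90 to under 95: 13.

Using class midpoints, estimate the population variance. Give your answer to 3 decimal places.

Midpoints: 72.5, 77.5, 82.5, 87.5, 92.5
n = 67, Σfm = 5607.5, mean = 83.6940
Σfm² = 472368.75
Σf(m − x̄)² = Σfm² − (Σfm)²/n = 472368.75 − 5607.5²/67 = 3054.4776
Population variance = 3054.4776 / 67 = 45.5892

45.589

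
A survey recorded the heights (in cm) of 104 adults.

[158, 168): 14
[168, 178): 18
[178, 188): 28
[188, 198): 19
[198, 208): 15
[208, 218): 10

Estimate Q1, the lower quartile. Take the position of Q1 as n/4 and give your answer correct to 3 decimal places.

174.667

Cumulative frequencies: 14, 32, 60, 79, 94, 104
n = 104; position = n/4 = 26.
This falls in the class [168, 178): L = 168, F = 14, f = 18, h = 10.
Lower quartile ≈ 168 + ((26 − 14) / 18) × 10 = 174.6667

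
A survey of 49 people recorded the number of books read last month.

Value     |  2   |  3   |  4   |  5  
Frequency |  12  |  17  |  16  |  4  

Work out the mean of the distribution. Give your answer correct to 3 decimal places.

3.245

Values: 2, 3, 4, 5
Σfx = 12×2 + 17×3 + 16×4 + 4×5 = 159
n = Σf = 49
Mean = 159 / 49 = 3.2449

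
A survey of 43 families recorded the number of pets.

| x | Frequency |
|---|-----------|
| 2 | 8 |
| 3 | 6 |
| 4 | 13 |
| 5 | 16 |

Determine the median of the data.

4

Cumulative frequencies: 8, 14, 27, 43
n = 43, so the median is the value in position (n+1)/2 = 22.
Position 22 falls at value 4.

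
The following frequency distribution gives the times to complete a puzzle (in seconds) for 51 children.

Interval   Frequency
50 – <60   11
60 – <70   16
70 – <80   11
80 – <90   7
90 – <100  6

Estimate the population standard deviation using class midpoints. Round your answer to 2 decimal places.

12.83

Midpoints: 55, 65, 75, 85, 95
n = 51, Σfm = 3635, mean = 71.2745
Σfm² = 267475
Σf(m − x̄)² = Σfm² − (Σfm)²/n = 267475 − 3635²/51 = 8392.1569
Population variance = 8392.1569 / 51 = 164.5521
Standard deviation = √164.5521 = 12.8278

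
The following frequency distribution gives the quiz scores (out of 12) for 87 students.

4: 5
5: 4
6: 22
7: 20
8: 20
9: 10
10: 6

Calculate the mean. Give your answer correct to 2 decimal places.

7.15

Values: 4, 5, 6, 7, 8, 9, 10
Σfx = 5×4 + 4×5 + 22×6 + 20×7 + 20×8 + 10×9 + 6×10 = 622
n = Σf = 87
Mean = 622 / 87 = 7.1494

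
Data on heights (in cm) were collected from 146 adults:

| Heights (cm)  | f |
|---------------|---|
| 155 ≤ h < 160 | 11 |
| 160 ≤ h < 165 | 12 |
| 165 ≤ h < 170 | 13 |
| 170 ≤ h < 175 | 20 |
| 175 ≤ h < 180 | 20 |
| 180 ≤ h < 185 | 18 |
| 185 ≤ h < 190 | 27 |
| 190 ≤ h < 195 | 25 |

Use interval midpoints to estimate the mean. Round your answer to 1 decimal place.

Midpoints: 157.5, 162.5, 167.5, 172.5, 177.5, 182.5, 187.5, 192.5
Σfm = 11×157.5 + 12×162.5 + 13×167.5 + 20×172.5 + 20×177.5 + 18×182.5 + 27×187.5 + 25×192.5 = 26020
n = Σf = 146
Mean = 26020 / 146 = 178.2192

178.2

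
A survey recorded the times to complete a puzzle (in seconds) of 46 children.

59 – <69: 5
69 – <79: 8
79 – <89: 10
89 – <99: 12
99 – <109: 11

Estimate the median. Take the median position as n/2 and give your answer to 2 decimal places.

89.00

Cumulative frequencies: 5, 13, 23, 35, 46
n = 46; position = n/2 = 23.
This falls in the class 79 – <89: L = 79, F = 13, f = 10, h = 10.
Median ≈ 79 + ((23 − 13) / 10) × 10 = 89.0000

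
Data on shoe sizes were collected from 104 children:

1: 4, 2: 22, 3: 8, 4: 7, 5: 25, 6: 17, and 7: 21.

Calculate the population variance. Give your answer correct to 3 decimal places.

Values: 1, 2, 3, 4, 5, 6, 7
n = 104, Σfx = 474, mean = 4.5577
Σfx² = 2542
Σf(x − x̄)² = Σfx² − (Σfx)²/n = 2542 − 474²/104 = 381.6538
Population variance = 381.6538 / 104 = 3.6697

3.670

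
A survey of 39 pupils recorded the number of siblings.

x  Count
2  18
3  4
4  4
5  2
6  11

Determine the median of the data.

Cumulative frequencies: 18, 22, 26, 28, 39
n = 39, so the median is the value in position (n+1)/2 = 20.
Position 20 falls at value 3.

3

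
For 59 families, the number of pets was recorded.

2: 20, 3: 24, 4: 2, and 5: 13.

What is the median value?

Cumulative frequencies: 20, 44, 46, 59
n = 59, so the median is the value in position (n+1)/2 = 30.
Position 30 falls at value 3.

3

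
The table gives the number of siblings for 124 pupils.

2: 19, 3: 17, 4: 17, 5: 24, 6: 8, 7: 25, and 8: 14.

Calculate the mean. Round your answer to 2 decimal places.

4.94

Values: 2, 3, 4, 5, 6, 7, 8
Σfx = 19×2 + 17×3 + 17×4 + 24×5 + 8×6 + 25×7 + 14×8 = 612
n = Σf = 124
Mean = 612 / 124 = 4.9355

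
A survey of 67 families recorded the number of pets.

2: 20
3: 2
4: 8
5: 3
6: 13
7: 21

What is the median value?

Cumulative frequencies: 20, 22, 30, 33, 46, 67
n = 67, so the median is the value in position (n+1)/2 = 34.
Position 34 falls at value 6.

6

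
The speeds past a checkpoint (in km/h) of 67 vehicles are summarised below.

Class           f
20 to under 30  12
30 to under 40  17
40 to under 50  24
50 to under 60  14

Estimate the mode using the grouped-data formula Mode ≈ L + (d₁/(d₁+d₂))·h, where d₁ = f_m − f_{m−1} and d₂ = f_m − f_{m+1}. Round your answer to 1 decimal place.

44.1

Modal class: 40 to under 50 (highest frequency 24).
d₁ = 24 − 17 = 7, d₂ = 24 − 14 = 10
Mode ≈ 40 + (7/(7+10)) × 10 = 40 + 4.1176 = 44.1176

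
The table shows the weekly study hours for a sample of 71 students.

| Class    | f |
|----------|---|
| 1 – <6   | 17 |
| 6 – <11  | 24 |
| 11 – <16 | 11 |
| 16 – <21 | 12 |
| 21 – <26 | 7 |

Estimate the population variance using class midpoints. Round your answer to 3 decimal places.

41.401

Midpoints: 3.5, 8.5, 13.5, 18.5, 23.5
n = 71, Σfm = 798.5, mean = 11.2465
Σfm² = 11919.75
Σf(m − x̄)² = Σfm² − (Σfm)²/n = 11919.75 − 798.5²/71 = 2939.4366
Population variance = 2939.4366 / 71 = 41.4005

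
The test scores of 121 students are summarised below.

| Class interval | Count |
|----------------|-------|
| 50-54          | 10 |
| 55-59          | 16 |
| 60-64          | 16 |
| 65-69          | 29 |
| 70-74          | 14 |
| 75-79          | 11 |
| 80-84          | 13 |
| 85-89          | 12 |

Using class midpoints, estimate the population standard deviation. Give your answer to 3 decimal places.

Midpoints: 52, 57, 62, 67, 72, 77, 82, 87
n = 121, Σfm = 8332, mean = 68.8595
Σfm² = 586744
Σf(m − x̄)² = Σfm² − (Σfm)²/n = 586744 − 8332²/121 = 13006.6116
Population variance = 13006.6116 / 121 = 107.4927
Standard deviation = √107.4927 = 10.3679

10.368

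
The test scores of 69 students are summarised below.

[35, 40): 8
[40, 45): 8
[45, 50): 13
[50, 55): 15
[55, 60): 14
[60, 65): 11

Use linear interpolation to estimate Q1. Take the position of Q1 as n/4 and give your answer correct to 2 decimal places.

Cumulative frequencies: 8, 16, 29, 44, 58, 69
n = 69; position = n/4 = 17.25.
This falls in the class [45, 50): L = 45, F = 16, f = 13, h = 5.
Lower quartile ≈ 45 + ((17.25 − 16) / 13) × 5 = 45.4808

45.48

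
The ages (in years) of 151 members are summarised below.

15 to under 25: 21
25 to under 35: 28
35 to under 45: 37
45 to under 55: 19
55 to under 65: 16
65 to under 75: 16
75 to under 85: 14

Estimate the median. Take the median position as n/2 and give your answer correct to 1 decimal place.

Cumulative frequencies: 21, 49, 86, 105, 121, 137, 151
n = 151; position = n/2 = 75.5.
This falls in the class 35 to under 45: L = 35, F = 49, f = 37, h = 10.
Median ≈ 35 + ((75.5 − 49) / 37) × 10 = 42.1622

42.2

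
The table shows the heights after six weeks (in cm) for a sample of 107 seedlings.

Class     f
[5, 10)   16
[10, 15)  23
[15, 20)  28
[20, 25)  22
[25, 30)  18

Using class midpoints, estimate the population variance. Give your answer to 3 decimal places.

42.270

Midpoints: 7.5, 12.5, 17.5, 22.5, 27.5
n = 107, Σfm = 1887.5, mean = 17.6402
Σfm² = 37818.75
Σf(m − x̄)² = Σfm² − (Σfm)²/n = 37818.75 − 1887.5²/107 = 4522.8972
Population variance = 4522.8972 / 107 = 42.2701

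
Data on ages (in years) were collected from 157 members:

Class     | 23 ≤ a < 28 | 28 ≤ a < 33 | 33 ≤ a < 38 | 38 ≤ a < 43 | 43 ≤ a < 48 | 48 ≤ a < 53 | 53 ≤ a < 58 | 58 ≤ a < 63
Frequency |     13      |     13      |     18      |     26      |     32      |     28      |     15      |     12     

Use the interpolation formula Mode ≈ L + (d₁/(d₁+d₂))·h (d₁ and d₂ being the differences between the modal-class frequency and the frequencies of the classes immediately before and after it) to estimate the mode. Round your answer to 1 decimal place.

Modal class: 43 ≤ a < 48 (highest frequency 32).
d₁ = 32 − 26 = 6, d₂ = 32 − 28 = 4
Mode ≈ 43 + (6/(6+4)) × 5 = 43 + 3.0000 = 46.0000

46.0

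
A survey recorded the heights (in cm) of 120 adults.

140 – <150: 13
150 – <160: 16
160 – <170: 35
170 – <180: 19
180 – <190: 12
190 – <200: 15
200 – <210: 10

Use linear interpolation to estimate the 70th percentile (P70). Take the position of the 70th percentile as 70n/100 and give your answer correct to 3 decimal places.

180.833

Cumulative frequencies: 13, 29, 64, 83, 95, 110, 120
n = 120; position = 70n/100 = 84.
This falls in the class 180 – <190: L = 180, F = 83, f = 12, h = 10.
70th percentile ≈ 180 + ((84 − 83) / 12) × 10 = 180.8333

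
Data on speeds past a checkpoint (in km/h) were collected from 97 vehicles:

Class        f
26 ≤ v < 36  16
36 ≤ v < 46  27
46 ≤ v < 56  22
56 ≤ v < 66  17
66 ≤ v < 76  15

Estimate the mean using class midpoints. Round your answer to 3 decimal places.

Midpoints: 31, 41, 51, 61, 71
Σfm = 16×31 + 27×41 + 22×51 + 17×61 + 15×71 = 4827
n = Σf = 97
Mean = 4827 / 97 = 49.7629

49.763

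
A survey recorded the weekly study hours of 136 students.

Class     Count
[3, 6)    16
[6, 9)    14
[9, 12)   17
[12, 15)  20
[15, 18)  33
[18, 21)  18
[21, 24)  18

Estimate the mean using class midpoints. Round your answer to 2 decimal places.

14.16

Midpoints: 4.5, 7.5, 10.5, 13.5, 16.5, 19.5, 22.5
Σfm = 16×4.5 + 14×7.5 + 17×10.5 + 20×13.5 + 33×16.5 + 18×19.5 + 18×22.5 = 1926
n = Σf = 136
Mean = 1926 / 136 = 14.1618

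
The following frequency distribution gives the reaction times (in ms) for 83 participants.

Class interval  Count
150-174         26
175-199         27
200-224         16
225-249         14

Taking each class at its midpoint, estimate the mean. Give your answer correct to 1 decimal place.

192.4

Midpoints: 162, 187, 212, 237
Σfm = 26×162 + 27×187 + 16×212 + 14×237 = 15971
n = Σf = 83
Mean = 15971 / 83 = 192.4217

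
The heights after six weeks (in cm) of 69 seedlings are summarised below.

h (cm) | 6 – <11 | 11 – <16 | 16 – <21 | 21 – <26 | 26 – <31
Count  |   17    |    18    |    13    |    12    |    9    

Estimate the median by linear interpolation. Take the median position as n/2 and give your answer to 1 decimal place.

Cumulative frequencies: 17, 35, 48, 60, 69
n = 69; position = n/2 = 34.5.
This falls in the class 11 – <16: L = 11, F = 17, f = 18, h = 5.
Median ≈ 11 + ((34.5 − 17) / 18) × 5 = 15.8611

15.9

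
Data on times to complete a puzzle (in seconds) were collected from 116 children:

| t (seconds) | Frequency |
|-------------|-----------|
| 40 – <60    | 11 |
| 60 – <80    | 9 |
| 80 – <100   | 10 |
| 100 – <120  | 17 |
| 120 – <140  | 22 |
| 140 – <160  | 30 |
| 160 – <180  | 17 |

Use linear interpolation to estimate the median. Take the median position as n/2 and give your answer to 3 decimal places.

Cumulative frequencies: 11, 20, 30, 47, 69, 99, 116
n = 116; position = n/2 = 58.
This falls in the class 120 – <140: L = 120, F = 47, f = 22, h = 20.
Median ≈ 120 + ((58 − 47) / 22) × 20 = 130.0000

130.000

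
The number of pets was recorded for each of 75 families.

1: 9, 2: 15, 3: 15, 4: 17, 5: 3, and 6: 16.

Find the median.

Cumulative frequencies: 9, 24, 39, 56, 59, 75
n = 75, so the median is the value in position (n+1)/2 = 38.
Position 38 falls at value 3.

3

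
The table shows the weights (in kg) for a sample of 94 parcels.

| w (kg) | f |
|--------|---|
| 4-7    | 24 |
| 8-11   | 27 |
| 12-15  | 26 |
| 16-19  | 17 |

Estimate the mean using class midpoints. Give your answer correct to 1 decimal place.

11.0

Midpoints: 5.5, 9.5, 13.5, 17.5
Σfm = 24×5.5 + 27×9.5 + 26×13.5 + 17×17.5 = 1037
n = Σf = 94
Mean = 1037 / 94 = 11.0319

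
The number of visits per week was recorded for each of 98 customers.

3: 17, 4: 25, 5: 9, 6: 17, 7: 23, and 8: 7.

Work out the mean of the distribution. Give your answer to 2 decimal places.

5.26

Values: 3, 4, 5, 6, 7, 8
Σfx = 17×3 + 25×4 + 9×5 + 17×6 + 23×7 + 7×8 = 515
n = Σf = 98
Mean = 515 / 98 = 5.2551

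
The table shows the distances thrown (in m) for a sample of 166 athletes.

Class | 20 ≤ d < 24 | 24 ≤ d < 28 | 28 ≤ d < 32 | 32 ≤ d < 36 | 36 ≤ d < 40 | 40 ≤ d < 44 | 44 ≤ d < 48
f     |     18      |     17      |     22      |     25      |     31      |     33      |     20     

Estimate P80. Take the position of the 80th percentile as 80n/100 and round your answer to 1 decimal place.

Cumulative frequencies: 18, 35, 57, 82, 113, 146, 166
n = 166; position = 80n/100 = 132.8.
This falls in the class 40 ≤ d < 44: L = 40, F = 113, f = 33, h = 4.
80th percentile ≈ 40 + ((132.8 − 113) / 33) × 4 = 42.4000

42.4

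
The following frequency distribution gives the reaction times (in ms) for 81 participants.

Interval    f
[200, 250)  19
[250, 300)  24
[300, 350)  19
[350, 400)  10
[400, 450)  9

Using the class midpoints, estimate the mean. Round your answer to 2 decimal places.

Midpoints: 225, 275, 325, 375, 425
Σfm = 19×225 + 24×275 + 19×325 + 10×375 + 9×425 = 24625
n = Σf = 81
Mean = 24625 / 81 = 304.0123

304.01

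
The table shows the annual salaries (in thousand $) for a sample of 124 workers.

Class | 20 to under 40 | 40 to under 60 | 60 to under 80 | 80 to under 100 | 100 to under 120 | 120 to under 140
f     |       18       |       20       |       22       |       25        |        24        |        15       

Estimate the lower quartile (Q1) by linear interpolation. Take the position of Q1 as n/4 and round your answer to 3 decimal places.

53.000

Cumulative frequencies: 18, 38, 60, 85, 109, 124
n = 124; position = n/4 = 31.
This falls in the class 40 to under 60: L = 40, F = 18, f = 20, h = 20.
Lower quartile ≈ 40 + ((31 − 18) / 20) × 20 = 53.0000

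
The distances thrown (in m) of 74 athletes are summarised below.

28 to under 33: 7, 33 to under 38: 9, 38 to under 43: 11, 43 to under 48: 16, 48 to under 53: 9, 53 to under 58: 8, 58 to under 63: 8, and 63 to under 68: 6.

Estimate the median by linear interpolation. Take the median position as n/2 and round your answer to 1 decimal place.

Cumulative frequencies: 7, 16, 27, 43, 52, 60, 68, 74
n = 74; position = n/2 = 37.
This falls in the class 43 to under 48: L = 43, F = 27, f = 16, h = 5.
Median ≈ 43 + ((37 − 27) / 16) × 5 = 46.1250

46.1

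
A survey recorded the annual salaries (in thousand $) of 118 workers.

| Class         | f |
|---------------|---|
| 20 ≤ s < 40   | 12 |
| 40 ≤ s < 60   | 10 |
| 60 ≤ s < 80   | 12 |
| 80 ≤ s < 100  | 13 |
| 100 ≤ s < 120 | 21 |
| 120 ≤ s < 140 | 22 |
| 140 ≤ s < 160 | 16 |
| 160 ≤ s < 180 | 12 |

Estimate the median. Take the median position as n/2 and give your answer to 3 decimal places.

Cumulative frequencies: 12, 22, 34, 47, 68, 90, 106, 118
n = 118; position = n/2 = 59.
This falls in the class 100 ≤ s < 120: L = 100, F = 47, f = 21, h = 20.
Median ≈ 100 + ((59 − 47) / 21) × 20 = 111.4286

111.429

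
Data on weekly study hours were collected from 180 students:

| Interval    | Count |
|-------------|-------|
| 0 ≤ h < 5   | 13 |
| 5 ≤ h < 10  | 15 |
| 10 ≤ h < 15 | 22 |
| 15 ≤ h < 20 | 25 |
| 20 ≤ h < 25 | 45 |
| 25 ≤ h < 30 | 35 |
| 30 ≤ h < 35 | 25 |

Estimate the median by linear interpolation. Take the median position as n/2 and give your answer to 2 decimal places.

21.67

Cumulative frequencies: 13, 28, 50, 75, 120, 155, 180
n = 180; position = n/2 = 90.
This falls in the class 20 ≤ h < 25: L = 20, F = 75, f = 45, h = 5.
Median ≈ 20 + ((90 − 75) / 45) × 5 = 21.6667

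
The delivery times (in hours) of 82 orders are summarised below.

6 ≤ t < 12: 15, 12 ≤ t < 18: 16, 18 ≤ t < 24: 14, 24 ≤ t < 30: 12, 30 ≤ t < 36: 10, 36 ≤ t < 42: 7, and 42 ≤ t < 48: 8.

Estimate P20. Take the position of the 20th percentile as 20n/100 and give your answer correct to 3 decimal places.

Cumulative frequencies: 15, 31, 45, 57, 67, 74, 82
n = 82; position = 20n/100 = 16.4.
This falls in the class 12 ≤ t < 18: L = 12, F = 15, f = 16, h = 6.
20th percentile ≈ 12 + ((16.4 − 15) / 16) × 6 = 12.5250

12.525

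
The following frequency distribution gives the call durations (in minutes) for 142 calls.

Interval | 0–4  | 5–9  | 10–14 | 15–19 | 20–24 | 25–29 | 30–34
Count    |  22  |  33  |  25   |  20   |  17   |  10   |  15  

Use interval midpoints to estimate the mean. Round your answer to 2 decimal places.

14.36

Midpoints: 2, 7, 12, 17, 22, 27, 32
Σfm = 22×2 + 33×7 + 25×12 + 20×17 + 17×22 + 10×27 + 15×32 = 2039
n = Σf = 142
Mean = 2039 / 142 = 14.3592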